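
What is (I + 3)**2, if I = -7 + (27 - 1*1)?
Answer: 484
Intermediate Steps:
I = 19 (I = -7 + (27 - 1) = -7 + 26 = 19)
(I + 3)**2 = (19 + 3)**2 = 22**2 = 484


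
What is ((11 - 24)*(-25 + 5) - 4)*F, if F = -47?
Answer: -12032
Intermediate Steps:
((11 - 24)*(-25 + 5) - 4)*F = ((11 - 24)*(-25 + 5) - 4)*(-47) = (-13*(-20) - 4)*(-47) = (260 - 4)*(-47) = 256*(-47) = -12032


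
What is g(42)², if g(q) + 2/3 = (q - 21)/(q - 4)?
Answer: 169/12996 ≈ 0.013004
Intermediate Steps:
g(q) = -⅔ + (-21 + q)/(-4 + q) (g(q) = -⅔ + (q - 21)/(q - 4) = -⅔ + (-21 + q)/(-4 + q))
g(42)² = ((-55 + 42)/(3*(-4 + 42)))² = ((⅓)*(-13)/38)² = ((⅓)*(1/38)*(-13))² = (-13/114)² = 169/12996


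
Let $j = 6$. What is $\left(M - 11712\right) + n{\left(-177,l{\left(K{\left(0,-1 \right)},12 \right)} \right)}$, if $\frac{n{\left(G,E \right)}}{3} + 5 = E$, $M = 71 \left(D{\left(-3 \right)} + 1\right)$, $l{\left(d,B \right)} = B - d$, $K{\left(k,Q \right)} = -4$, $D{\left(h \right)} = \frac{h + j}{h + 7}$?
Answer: $- \frac{46219}{4} \approx -11555.0$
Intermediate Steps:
$D{\left(h \right)} = \frac{6 + h}{7 + h}$ ($D{\left(h \right)} = \frac{h + 6}{h + 7} = \frac{6 + h}{7 + h}$)
$M = \frac{497}{4}$ ($M = 71 \left(\frac{6 - 3}{7 - 3} + 1\right) = 71 \left(\frac{1}{4} \cdot 3 + 1\right) = 71 \left(\frac{3}{4} + 1\right) = 71 \cdot \frac{7}{4} = \frac{497}{4} \approx 124.25$)
$n{\left(G,E \right)} = -15 + 3 E$
$\left(M - 11712\right) + n{\left(-177,l{\left(K{\left(0,-1 \right)},12 \right)} \right)} = \left(\frac{497}{4} - 11712\right) - \left(15 - 3 \left(12 - -4\right)\right) = - \frac{46351}{4} - \left(15 - 3 \left(12 + 4\right)\right) = - \frac{46351}{4} + \left(-15 + 3 \cdot 16\right) = - \frac{46351}{4} + \left(-15 + 48\right) = - \frac{46351}{4} + 33 = - \frac{46219}{4}$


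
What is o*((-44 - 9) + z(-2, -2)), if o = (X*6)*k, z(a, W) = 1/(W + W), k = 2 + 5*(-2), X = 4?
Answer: 10224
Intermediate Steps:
k = -8 (k = 2 - 10 = -8)
z(a, W) = 1/(2*W)
o = -192 (o = (4*6)*(-8) = 24*(-8) = -192)
o*((-44 - 9) + z(-2, -2)) = -192*((-44 - 9) + (½)/(-2)) = -192*(-53 + (½)*(-½)) = -192*(-53 - ¼) = -192*(-213/4) = 10224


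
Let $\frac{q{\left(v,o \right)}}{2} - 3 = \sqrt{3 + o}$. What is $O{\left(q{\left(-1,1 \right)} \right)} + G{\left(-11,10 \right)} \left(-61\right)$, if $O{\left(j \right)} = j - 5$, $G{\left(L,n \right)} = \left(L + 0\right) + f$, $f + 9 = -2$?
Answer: $1347$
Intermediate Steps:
$f = -11$ ($f = -9 - 2 = -11$)
$G{\left(L,n \right)} = -11 + L$ ($G{\left(L,n \right)} = \left(L + 0\right) - 11 = L - 11 = -11 + L$)
$q{\left(v,o \right)} = 6 + 2 \sqrt{3 + o}$
$O{\left(j \right)} = -5 + j$ ($O{\left(j \right)} = j - 5 = -5 + j$)
$O{\left(q{\left(-1,1 \right)} \right)} + G{\left(-11,10 \right)} \left(-61\right) = \left(-5 + \left(6 + 2 \sqrt{3 + 1}\right)\right) + \left(-11 - 11\right) \left(-61\right) = \left(-5 + \left(6 + 2 \sqrt{4}\right)\right) - -1342 = \left(-5 + \left(6 + 2 \cdot 2\right)\right) + 1342 = \left(-5 + \left(6 + 4\right)\right) + 1342 = \left(-5 + 10\right) + 1342 = 5 + 1342 = 1347$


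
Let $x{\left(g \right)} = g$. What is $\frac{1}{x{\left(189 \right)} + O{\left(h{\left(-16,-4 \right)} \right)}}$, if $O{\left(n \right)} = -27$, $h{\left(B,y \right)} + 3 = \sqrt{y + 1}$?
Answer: $\frac{1}{162} \approx 0.0061728$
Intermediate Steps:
$h{\left(B,y \right)} = -3 + \sqrt{1 + y}$ ($h{\left(B,y \right)} = -3 + \sqrt{y + 1} = -3 + \sqrt{1 + y}$)
$\frac{1}{x{\left(189 \right)} + O{\left(h{\left(-16,-4 \right)} \right)}} = \frac{1}{189 - 27} = \frac{1}{162}$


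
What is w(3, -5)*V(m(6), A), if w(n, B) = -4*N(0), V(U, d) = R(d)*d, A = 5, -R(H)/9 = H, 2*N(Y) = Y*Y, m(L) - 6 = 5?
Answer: 0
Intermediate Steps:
m(L) = 11 (m(L) = 6 + 5 = 11)
N(Y) = Y**2/2 (N(Y) = (Y*Y)/2 = Y**2/2)
R(H) = -9*H
V(U, d) = -9*d**2 (V(U, d) = (-9*d)*d = -9*d**2)
w(n, B) = 0 (w(n, B) = -2*0**2 = -2*0 = -4*0 = 0)
w(3, -5)*V(m(6), A) = 0*(-9*5**2) = 0*(-9*25) = 0*(-225) = 0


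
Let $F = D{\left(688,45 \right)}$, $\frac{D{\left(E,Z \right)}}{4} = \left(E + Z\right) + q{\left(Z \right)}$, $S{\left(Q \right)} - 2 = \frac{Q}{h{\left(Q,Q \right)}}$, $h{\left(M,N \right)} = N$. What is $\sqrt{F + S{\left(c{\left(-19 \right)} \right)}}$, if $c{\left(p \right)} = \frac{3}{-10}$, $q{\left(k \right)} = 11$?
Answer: $3 \sqrt{331} \approx 54.58$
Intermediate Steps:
$c{\left(p \right)} = - \frac{3}{10}$ ($c{\left(p \right)} = 3 \left(- \frac{1}{10}\right) = - \frac{3}{10}$)
$S{\left(Q \right)} = 3$ ($S{\left(Q \right)} = 2 + \frac{Q}{Q} = 2 + 1 = 3$)
$D{\left(E,Z \right)} = 44 + 4 E + 4 Z$ ($D{\left(E,Z \right)} = 4 \left(\left(E + Z\right) + 11\right) = 4 \left(11 + E + Z\right) = 44 + 4 E + 4 Z$)
$F = 2976$ ($F = 44 + 4 \cdot 688 + 4 \cdot 45 = 44 + 2752 + 180 = 2976$)
$\sqrt{F + S{\left(c{\left(-19 \right)} \right)}} = \sqrt{2976 + 3} = \sqrt{2979} = 3 \sqrt{331}$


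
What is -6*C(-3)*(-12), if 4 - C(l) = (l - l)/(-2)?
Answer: 288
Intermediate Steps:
C(l) = 4 (C(l) = 4 - (l - l)/(-2) = 4 - 0*(-1)/2 = 4 - 1*0 = 4 + 0 = 4)
-6*C(-3)*(-12) = -6*4*(-12) = -24*(-12) = 288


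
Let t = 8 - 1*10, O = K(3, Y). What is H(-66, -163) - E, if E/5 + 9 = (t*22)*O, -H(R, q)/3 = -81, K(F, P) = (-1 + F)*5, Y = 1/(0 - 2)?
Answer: 2488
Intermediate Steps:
Y = -½ (Y = 1/(-2) = -½ ≈ -0.50000)
K(F, P) = -5 + 5*F
H(R, q) = 243 (H(R, q) = -3*(-81) = 243)
O = 10 (O = -5 + 5*3 = -5 + 15 = 10)
t = -2 (t = 8 - 10 = -2)
E = -2245 (E = -45 + 5*(-2*22*10) = -45 + 5*(-44*10) = -45 + 5*(-440) = -45 - 2200 = -2245)
H(-66, -163) - E = 243 - 1*(-2245) = 243 + 2245 = 2488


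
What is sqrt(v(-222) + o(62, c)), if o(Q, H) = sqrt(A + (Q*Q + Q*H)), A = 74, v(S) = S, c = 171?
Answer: sqrt(-222 + 22*sqrt(30)) ≈ 10.075*I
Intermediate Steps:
o(Q, H) = sqrt(74 + Q**2 + H*Q) (o(Q, H) = sqrt(74 + (Q*Q + Q*H)) = sqrt(74 + (Q**2 + H*Q)) = sqrt(74 + Q**2 + H*Q))
sqrt(v(-222) + o(62, c)) = sqrt(-222 + sqrt(74 + 62**2 + 171*62)) = sqrt(-222 + sqrt(74 + 3844 + 10602)) = sqrt(-222 + sqrt(14520)) = sqrt(-222 + 22*sqrt(30))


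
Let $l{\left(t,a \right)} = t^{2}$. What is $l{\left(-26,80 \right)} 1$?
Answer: $676$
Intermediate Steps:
$l{\left(-26,80 \right)} 1 = \left(-26\right)^{2} \cdot 1 = 676 \cdot 1 = 676$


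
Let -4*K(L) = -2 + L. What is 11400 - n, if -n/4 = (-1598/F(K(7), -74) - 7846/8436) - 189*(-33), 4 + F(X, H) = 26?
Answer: 836410582/23199 ≈ 36054.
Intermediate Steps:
K(L) = 1/2 - L/4 (K(L) = -(-2 + L)/4 = 1/2 - L/4)
F(X, H) = 22 (F(X, H) = -4 + 26 = 22)
n = -571941982/23199 (n = -4*((-1598/22 - 7846/8436) - 189*(-33)) = -4*((-1598*1/22 - 7846*1/8436) - 1*(-6237)) = -4*((-799/11 - 3923/4218) + 6237) = -4*(-3413335/46398 + 6237) = -4*285970991/46398 = -571941982/23199 ≈ -24654.)
11400 - n = 11400 - 1*(-571941982/23199) = 11400 + 571941982/23199 = 836410582/23199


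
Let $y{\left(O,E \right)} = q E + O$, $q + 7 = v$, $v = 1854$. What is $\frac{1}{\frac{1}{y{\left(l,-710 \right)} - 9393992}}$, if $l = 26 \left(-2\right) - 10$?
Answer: $-10705424$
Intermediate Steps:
$l = -62$ ($l = -52 - 10 = -62$)
$q = 1847$ ($q = -7 + 1854 = 1847$)
$y{\left(O,E \right)} = O + 1847 E$ ($y{\left(O,E \right)} = 1847 E + O = O + 1847 E$)
$\frac{1}{\frac{1}{y{\left(l,-710 \right)} - 9393992}} = \frac{1}{\frac{1}{\left(-62 + 1847 \left(-710\right)\right) - 9393992}} = \frac{1}{\frac{1}{\left(-62 - 1311370\right) - 9393992}} = \frac{1}{\frac{1}{-1311432 - 9393992}} = \frac{1}{\frac{1}{-10705424}} = \frac{1}{- \frac{1}{10705424}} = -10705424$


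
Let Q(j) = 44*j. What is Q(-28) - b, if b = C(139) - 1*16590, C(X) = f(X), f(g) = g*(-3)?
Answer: 15775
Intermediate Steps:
f(g) = -3*g
C(X) = -3*X
b = -17007 (b = -3*139 - 1*16590 = -417 - 16590 = -17007)
Q(-28) - b = 44*(-28) - 1*(-17007) = -1232 + 17007 = 15775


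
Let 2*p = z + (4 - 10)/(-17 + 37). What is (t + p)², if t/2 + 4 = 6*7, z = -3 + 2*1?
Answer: 2271049/400 ≈ 5677.6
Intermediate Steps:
z = -1 (z = -3 + 2 = -1)
p = -13/20 (p = (-1 + (4 - 10)/(-17 + 37))/2 = (-1 - 6/20)/2 = (-1 - 6*1/20)/2 = (-1 - 3/10)/2 = (½)*(-13/10) = -13/20 ≈ -0.65000)
t = 76 (t = -8 + 2*(6*7) = -8 + 2*42 = -8 + 84 = 76)
(t + p)² = (76 - 13/20)² = (1507/20)² = 2271049/400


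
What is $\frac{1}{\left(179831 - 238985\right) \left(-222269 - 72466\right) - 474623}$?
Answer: $\frac{1}{17434279567} \approx 5.7358 \cdot 10^{-11}$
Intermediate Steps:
$\frac{1}{\left(179831 - 238985\right) \left(-222269 - 72466\right) - 474623} = \frac{1}{\left(-59154\right) \left(-294735\right) - 474623} = \frac{1}{17434754190 - 474623} = \frac{1}{17434279567}$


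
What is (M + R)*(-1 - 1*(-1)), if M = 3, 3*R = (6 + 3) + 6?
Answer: 0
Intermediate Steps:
R = 5 (R = ((6 + 3) + 6)/3 = (9 + 6)/3 = (1/3)*15 = 5)
(M + R)*(-1 - 1*(-1)) = (3 + 5)*(-1 - 1*(-1)) = 8*(-1 + 1) = 8*0 = 0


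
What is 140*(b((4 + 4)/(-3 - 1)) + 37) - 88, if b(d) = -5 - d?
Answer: 4672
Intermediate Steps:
140*(b((4 + 4)/(-3 - 1)) + 37) - 88 = 140*((-5 - (4 + 4)/(-3 - 1)) + 37) - 88 = 140*((-5 - 8/(-4)) + 37) - 88 = 140*((-5 - 8*(-1)/4) + 37) - 88 = 140*((-5 - 1*(-2)) + 37) - 88 = 140*((-5 + 2) + 37) - 88 = 140*(-3 + 37) - 88 = 140*34 - 88 = 4760 - 88 = 4672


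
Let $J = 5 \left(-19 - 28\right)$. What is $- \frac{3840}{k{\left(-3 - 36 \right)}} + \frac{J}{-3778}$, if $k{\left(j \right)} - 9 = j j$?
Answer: $- \frac{471599}{192678} \approx -2.4476$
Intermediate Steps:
$k{\left(j \right)} = 9 + j^{2}$ ($k{\left(j \right)} = 9 + j j = 9 + j^{2}$)
$J = -235$ ($J = 5 \left(-47\right) = -235$)
$- \frac{3840}{k{\left(-3 - 36 \right)}} + \frac{J}{-3778} = - \frac{3840}{9 + \left(-3 - 36\right)^{2}} - \frac{235}{-3778} = - \frac{3840}{9 + \left(-3 - 36\right)^{2}} - - \frac{235}{3778} = - \frac{3840}{9 + \left(-39\right)^{2}} + \frac{235}{3778} = - \frac{3840}{9 + 1521} + \frac{235}{3778} = - \frac{3840}{1530} + \frac{235}{3778} = \left(-3840\right) \frac{1}{1530} + \frac{235}{3778} = - \frac{128}{51} + \frac{235}{3778} = - \frac{471599}{192678}$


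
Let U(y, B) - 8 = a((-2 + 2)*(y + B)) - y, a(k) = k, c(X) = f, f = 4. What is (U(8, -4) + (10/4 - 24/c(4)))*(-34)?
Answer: 119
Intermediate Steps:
c(X) = 4
U(y, B) = 8 - y (U(y, B) = 8 + ((-2 + 2)*(y + B) - y) = 8 + (0*(B + y) - y) = 8 + (0 - y) = 8 - y)
(U(8, -4) + (10/4 - 24/c(4)))*(-34) = ((8 - 1*8) + (10/4 - 24/4))*(-34) = ((8 - 8) + (10*(1/4) - 24*1/4))*(-34) = (0 + (5/2 - 6))*(-34) = (0 - 7/2)*(-34) = -7/2*(-34) = 119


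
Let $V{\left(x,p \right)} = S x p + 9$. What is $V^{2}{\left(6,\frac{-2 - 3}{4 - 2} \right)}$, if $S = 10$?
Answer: $19881$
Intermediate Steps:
$V{\left(x,p \right)} = 9 + 10 p x$ ($V{\left(x,p \right)} = 10 x p + 9 = 10 p x + 9 = 9 + 10 p x$)
$V^{2}{\left(6,\frac{-2 - 3}{4 - 2} \right)} = \left(9 + 10 \frac{-2 - 3}{4 - 2} \cdot 6\right)^{2} = \left(9 + 10 \left(- \frac{5}{2}\right) 6\right)^{2} = \left(9 - 150\right)^{2} = \left(-141\right)^{2} = 19881$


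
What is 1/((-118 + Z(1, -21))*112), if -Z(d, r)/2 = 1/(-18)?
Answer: -9/118832 ≈ -7.5737e-5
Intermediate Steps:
Z(d, r) = ⅑ (Z(d, r) = -2/(-18) = -2*(-1/18) = ⅑)
1/((-118 + Z(1, -21))*112) = 1/((-118 + ⅑)*112) = 1/(-1061/9*112) = 1/(-118832/9) = -9/118832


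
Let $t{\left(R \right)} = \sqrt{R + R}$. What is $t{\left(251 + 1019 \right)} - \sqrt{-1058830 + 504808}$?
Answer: $2 \sqrt{635} - 3 i \sqrt{61558} \approx 50.398 - 744.33 i$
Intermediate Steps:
$t{\left(R \right)} = \sqrt{2} \sqrt{R}$ ($t{\left(R \right)} = \sqrt{2 R} = \sqrt{2} \sqrt{R}$)
$t{\left(251 + 1019 \right)} - \sqrt{-1058830 + 504808} = \sqrt{2} \sqrt{251 + 1019} - \sqrt{-1058830 + 504808} = \sqrt{2} \sqrt{1270} - \sqrt{-554022} = 2 \sqrt{635} - 3 i \sqrt{61558}$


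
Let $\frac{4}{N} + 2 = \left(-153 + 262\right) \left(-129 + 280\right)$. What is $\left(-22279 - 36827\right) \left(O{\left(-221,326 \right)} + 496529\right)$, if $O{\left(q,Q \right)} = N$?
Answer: $- \frac{482977453705242}{16457} \approx -2.9348 \cdot 10^{10}$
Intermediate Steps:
$N = \frac{4}{16457}$ ($N = \frac{4}{-2 + \left(-153 + 262\right) \left(-129 + 280\right)} = \frac{4}{-2 + 109 \cdot 151} = \frac{4}{-2 + 16459} = \frac{4}{16457} \approx 0.00024306$)
$O{\left(q,Q \right)} = \frac{4}{16457}$
$\left(-22279 - 36827\right) \left(O{\left(-221,326 \right)} + 496529\right) = \left(-22279 - 36827\right) \left(\frac{4}{16457} + 496529\right) = \left(-59106\right) \frac{8171377757}{16457} = - \frac{482977453705242}{16457}$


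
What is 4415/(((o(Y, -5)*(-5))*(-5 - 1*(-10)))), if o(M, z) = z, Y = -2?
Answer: 883/25 ≈ 35.320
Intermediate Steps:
4415/(((o(Y, -5)*(-5))*(-5 - 1*(-10)))) = 4415/(((-5*(-5))*(-5 - 1*(-10)))) = 4415/((25*(-5 + 10))) = 4415/((25*5)) = 4415/125 = 4415*(1/125) = 883/25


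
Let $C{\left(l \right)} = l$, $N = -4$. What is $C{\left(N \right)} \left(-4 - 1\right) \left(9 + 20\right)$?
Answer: $580$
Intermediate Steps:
$C{\left(N \right)} \left(-4 - 1\right) \left(9 + 20\right) = - 4 \left(-4 - 1\right) \left(9 + 20\right) = - 4 \left(\left(-5\right) 29\right) = \left(-4\right) \left(-145\right) = 580$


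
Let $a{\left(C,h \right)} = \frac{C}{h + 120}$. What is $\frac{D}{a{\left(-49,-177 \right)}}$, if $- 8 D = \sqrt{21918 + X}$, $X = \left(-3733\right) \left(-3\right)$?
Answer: $- \frac{57 \sqrt{33117}}{392} \approx -26.461$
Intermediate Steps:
$X = 11199$
$a{\left(C,h \right)} = \frac{C}{120 + h}$
$D = - \frac{\sqrt{33117}}{8}$ ($D = - \frac{\sqrt{21918 + 11199}}{8} = - \frac{\sqrt{33117}}{8} \approx -22.748$)
$\frac{D}{a{\left(-49,-177 \right)}} = \frac{\left(- \frac{1}{8}\right) \sqrt{33117}}{\left(-49\right) \frac{1}{120 - 177}} = \frac{\left(- \frac{1}{8}\right) \sqrt{33117}}{\left(-49\right) \frac{1}{-57}} = \frac{\left(- \frac{1}{8}\right) \sqrt{33117}}{\left(-49\right) \left(- \frac{1}{57}\right)} = \frac{\left(- \frac{1}{8}\right) \sqrt{33117}}{\frac{49}{57}} = - \frac{\sqrt{33117}}{8} \cdot \frac{57}{49} = - \frac{57 \sqrt{33117}}{392}$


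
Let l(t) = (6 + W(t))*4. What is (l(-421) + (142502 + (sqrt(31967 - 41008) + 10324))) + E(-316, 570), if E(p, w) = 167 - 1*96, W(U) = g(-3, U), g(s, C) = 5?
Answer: 152941 + I*sqrt(9041) ≈ 1.5294e+5 + 95.084*I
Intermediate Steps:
W(U) = 5
E(p, w) = 71 (E(p, w) = 167 - 96 = 71)
l(t) = 44 (l(t) = (6 + 5)*4 = 11*4 = 44)
(l(-421) + (142502 + (sqrt(31967 - 41008) + 10324))) + E(-316, 570) = (44 + (142502 + (sqrt(31967 - 41008) + 10324))) + 71 = (44 + (142502 + (sqrt(-9041) + 10324))) + 71 = (44 + (142502 + (I*sqrt(9041) + 10324))) + 71 = (44 + (142502 + (10324 + I*sqrt(9041)))) + 71 = (44 + (152826 + I*sqrt(9041))) + 71 = (152870 + I*sqrt(9041)) + 71 = 152941 + I*sqrt(9041)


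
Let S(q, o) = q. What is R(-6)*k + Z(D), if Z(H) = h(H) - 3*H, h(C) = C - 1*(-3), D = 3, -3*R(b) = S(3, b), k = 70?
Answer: -73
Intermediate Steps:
R(b) = -1 (R(b) = -1/3*3 = -1)
h(C) = 3 + C (h(C) = C + 3 = 3 + C)
Z(H) = 3 - 2*H (Z(H) = (3 + H) - 3*H = 3 - 2*H)
R(-6)*k + Z(D) = -1*70 + (3 - 2*3) = -70 + (3 - 6) = -70 - 3 = -73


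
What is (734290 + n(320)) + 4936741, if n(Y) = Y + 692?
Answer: 5672043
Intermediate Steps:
n(Y) = 692 + Y
(734290 + n(320)) + 4936741 = (734290 + (692 + 320)) + 4936741 = (734290 + 1012) + 4936741 = 735302 + 4936741 = 5672043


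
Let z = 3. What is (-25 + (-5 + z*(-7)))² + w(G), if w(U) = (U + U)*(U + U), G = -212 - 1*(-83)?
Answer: 69165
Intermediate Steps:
G = -129 (G = -212 + 83 = -129)
w(U) = 4*U² (w(U) = (2*U)*(2*U) = 4*U²)
(-25 + (-5 + z*(-7)))² + w(G) = (-25 + (-5 + 3*(-7)))² + 4*(-129)² = (-25 + (-5 - 21))² + 4*16641 = (-25 - 26)² + 66564 = (-51)² + 66564 = 2601 + 66564 = 69165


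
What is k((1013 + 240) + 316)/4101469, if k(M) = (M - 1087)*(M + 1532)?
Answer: 1494682/4101469 ≈ 0.36443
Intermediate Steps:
k(M) = (-1087 + M)*(1532 + M)
k((1013 + 240) + 316)/4101469 = (-1665284 + ((1013 + 240) + 316)² + 445*((1013 + 240) + 316))/4101469 = (-1665284 + (1253 + 316)² + 445*(1253 + 316))*(1/4101469) = (-1665284 + 1569² + 445*1569)*(1/4101469) = (-1665284 + 2461761 + 698205)*(1/4101469) = 1494682*(1/4101469) = 1494682/4101469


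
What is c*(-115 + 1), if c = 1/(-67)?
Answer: 114/67 ≈ 1.7015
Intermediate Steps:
c = -1/67 ≈ -0.014925
c*(-115 + 1) = -(-115 + 1)/67 = -1/67*(-114) = 114/67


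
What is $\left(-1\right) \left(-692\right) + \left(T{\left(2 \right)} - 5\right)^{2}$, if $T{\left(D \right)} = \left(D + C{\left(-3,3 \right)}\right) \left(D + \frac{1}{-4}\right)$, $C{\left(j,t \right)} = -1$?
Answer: $\frac{11241}{16} \approx 702.56$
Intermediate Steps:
$T{\left(D \right)} = \left(-1 + D\right) \left(- \frac{1}{4} + D\right)$ ($T{\left(D \right)} = \left(D - 1\right) \left(D + \frac{1}{-4}\right) = \left(-1 + D\right) \left(D - \frac{1}{4}\right) = \left(-1 + D\right) \left(- \frac{1}{4} + D\right)$)
$\left(-1\right) \left(-692\right) + \left(T{\left(2 \right)} - 5\right)^{2} = \left(-1\right) \left(-692\right) + \left(\left(\frac{1}{4} + 2^{2} - \frac{5}{2}\right) - 5\right)^{2} = 692 + \left(\left(\frac{1}{4} + 4 - \frac{5}{2}\right) - 5\right)^{2} = 692 + \left(\frac{7}{4} - 5\right)^{2} = 692 + \left(- \frac{13}{4}\right)^{2} = 692 + \frac{169}{16} = \frac{11241}{16}$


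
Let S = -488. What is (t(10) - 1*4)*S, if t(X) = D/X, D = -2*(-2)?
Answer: 8784/5 ≈ 1756.8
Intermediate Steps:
D = 4
t(X) = 4/X
(t(10) - 1*4)*S = (4/10 - 1*4)*(-488) = (4*(⅒) - 4)*(-488) = (⅖ - 4)*(-488) = -18/5*(-488) = 8784/5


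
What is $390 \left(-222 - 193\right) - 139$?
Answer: $-161989$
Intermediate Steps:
$390 \left(-222 - 193\right) - 139 = 390 \left(-415\right) - 139 = -161850 - 139 = -161989$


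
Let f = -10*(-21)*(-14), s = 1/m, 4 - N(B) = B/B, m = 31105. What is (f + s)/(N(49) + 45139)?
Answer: -91448699/1404141910 ≈ -0.065128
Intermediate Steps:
N(B) = 3 (N(B) = 4 - B/B = 4 - 1*1 = 4 - 1 = 3)
s = 1/31105 ≈ 3.2149e-5
f = -2940 (f = 210*(-14) = -2940)
(f + s)/(N(49) + 45139) = (-2940 + 1/31105)/(3 + 45139) = -91448699/31105/45142 = -91448699/31105*1/45142 = -91448699/1404141910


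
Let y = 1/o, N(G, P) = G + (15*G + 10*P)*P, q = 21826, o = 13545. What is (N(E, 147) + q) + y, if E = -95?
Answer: 383946571/13545 ≈ 28346.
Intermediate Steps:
N(G, P) = G + P*(10*P + 15*G) (N(G, P) = G + (10*P + 15*G)*P = G + P*(10*P + 15*G))
y = 1/13545 ≈ 7.3828e-5
(N(E, 147) + q) + y = ((-95 + 10*147² + 15*(-95)*147) + 21826) + 1/13545 = ((-95 + 10*21609 - 209475) + 21826) + 1/13545 = ((-95 + 216090 - 209475) + 21826) + 1/13545 = (6520 + 21826) + 1/13545 = 28346 + 1/13545 = 383946571/13545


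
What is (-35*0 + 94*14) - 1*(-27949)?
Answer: 29265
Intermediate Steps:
(-35*0 + 94*14) - 1*(-27949) = (0 + 1316) + 27949 = 1316 + 27949 = 29265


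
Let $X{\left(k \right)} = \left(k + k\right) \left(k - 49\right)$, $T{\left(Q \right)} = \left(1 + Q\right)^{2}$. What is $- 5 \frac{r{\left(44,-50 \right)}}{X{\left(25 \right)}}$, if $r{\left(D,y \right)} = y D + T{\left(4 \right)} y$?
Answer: $- \frac{115}{8} \approx -14.375$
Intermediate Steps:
$r{\left(D,y \right)} = 25 y + D y$ ($r{\left(D,y \right)} = y D + \left(1 + 4\right)^{2} y = D y + 5^{2} y = D y + 25 y = 25 y + D y$)
$X{\left(k \right)} = 2 k \left(-49 + k\right)$
$- 5 \frac{r{\left(44,-50 \right)}}{X{\left(25 \right)}} = - 5 \frac{\left(-50\right) \left(25 + 44\right)}{2 \cdot 25 \left(-49 + 25\right)} = - 5 \frac{\left(-50\right) 69}{2 \cdot 25 \left(-24\right)} = - 5 \left(- \frac{3450}{-1200}\right) = - 5 \left(\left(-3450\right) \left(- \frac{1}{1200}\right)\right) = \left(-5\right) \frac{23}{8} = - \frac{115}{8}$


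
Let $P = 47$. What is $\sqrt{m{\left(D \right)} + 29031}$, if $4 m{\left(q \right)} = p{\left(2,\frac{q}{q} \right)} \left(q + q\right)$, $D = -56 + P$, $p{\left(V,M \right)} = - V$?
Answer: $44 \sqrt{15} \approx 170.41$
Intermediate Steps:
$D = -9$ ($D = -56 + 47 = -9$)
$m{\left(q \right)} = - q$ ($m{\left(q \right)} = \frac{\left(-1\right) 2 \left(q + q\right)}{4} = \frac{\left(-2\right) 2 q}{4} = \frac{\left(-4\right) q}{4} = - q$)
$\sqrt{m{\left(D \right)} + 29031} = \sqrt{\left(-1\right) \left(-9\right) + 29031} = \sqrt{9 + 29031} = \sqrt{29040} = 44 \sqrt{15}$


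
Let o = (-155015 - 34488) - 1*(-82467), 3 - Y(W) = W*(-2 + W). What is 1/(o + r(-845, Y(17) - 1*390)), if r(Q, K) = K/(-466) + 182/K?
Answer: -74793/8005461710 ≈ -9.3428e-6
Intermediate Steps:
Y(W) = 3 - W*(-2 + W)
r(Q, K) = 182/K - K/466 (r(Q, K) = K*(-1/466) + 182/K = -K/466 + 182/K = 182/K - K/466)
o = -107036 (o = -189503 + 82467 = -107036)
1/(o + r(-845, Y(17) - 1*390)) = 1/(-107036 + (182/((3 - 1*17² + 2*17) - 1*390) - ((3 - 1*17² + 2*17) - 1*390)/466)) = 1/(-107036 + (182/((3 - 1*289 + 34) - 390) - ((3 - 1*289 + 34) - 390)/466)) = 1/(-107036 + (182/((3 - 289 + 34) - 390) - ((3 - 289 + 34) - 390)/466)) = 1/(-107036 + (182/(-252 - 390) - (-252 - 390)/466)) = 1/(-107036 + (182/(-642) - 1/466*(-642))) = 1/(-107036 + (182*(-1/642) + 321/233)) = 1/(-107036 + (-91/321 + 321/233)) = 1/(-107036 + 81838/74793) = 1/(-8005461710/74793) = -74793/8005461710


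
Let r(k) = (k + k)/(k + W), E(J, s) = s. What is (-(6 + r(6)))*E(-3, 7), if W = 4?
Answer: -252/5 ≈ -50.400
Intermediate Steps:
r(k) = 2*k/(4 + k) (r(k) = (k + k)/(k + 4) = (2*k)/(4 + k) = 2*k/(4 + k))
(-(6 + r(6)))*E(-3, 7) = -(6 + 2*6/(4 + 6))*7 = -(6 + 2*6/10)*7 = -(6 + 2*6*(⅒))*7 = -(6 + 6/5)*7 = -1*36/5*7 = -36/5*7 = -252/5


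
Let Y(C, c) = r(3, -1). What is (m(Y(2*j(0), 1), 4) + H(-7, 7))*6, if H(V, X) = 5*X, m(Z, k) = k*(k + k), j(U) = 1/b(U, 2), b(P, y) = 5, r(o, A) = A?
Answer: 402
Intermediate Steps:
j(U) = ⅕ (j(U) = 1/5 = ⅕)
Y(C, c) = -1
m(Z, k) = 2*k² (m(Z, k) = k*(2*k) = 2*k²)
(m(Y(2*j(0), 1), 4) + H(-7, 7))*6 = (2*4² + 5*7)*6 = (2*16 + 35)*6 = (32 + 35)*6 = 67*6 = 402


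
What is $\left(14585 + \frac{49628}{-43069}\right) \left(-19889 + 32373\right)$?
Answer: $\frac{7841346924708}{43069} \approx 1.8206 \cdot 10^{8}$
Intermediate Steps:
$\left(14585 + \frac{49628}{-43069}\right) \left(-19889 + 32373\right) = \left(14585 + 49628 \left(- \frac{1}{43069}\right)\right) 12484 = \left(14585 - \frac{49628}{43069}\right) 12484 = \frac{628111737}{43069} \cdot 12484 = \frac{7841346924708}{43069}$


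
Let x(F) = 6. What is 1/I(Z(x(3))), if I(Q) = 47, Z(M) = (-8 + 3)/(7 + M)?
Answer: 1/47 ≈ 0.021277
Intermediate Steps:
Z(M) = -5/(7 + M)
1/I(Z(x(3))) = 1/47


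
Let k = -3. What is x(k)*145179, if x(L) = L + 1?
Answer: -290358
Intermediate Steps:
x(L) = 1 + L
x(k)*145179 = (1 - 3)*145179 = -2*145179 = -290358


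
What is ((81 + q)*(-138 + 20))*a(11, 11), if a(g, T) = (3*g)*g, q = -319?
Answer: 10194492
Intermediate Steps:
a(g, T) = 3*g**2
((81 + q)*(-138 + 20))*a(11, 11) = ((81 - 319)*(-138 + 20))*(3*11**2) = (-238*(-118))*(3*121) = 28084*363 = 10194492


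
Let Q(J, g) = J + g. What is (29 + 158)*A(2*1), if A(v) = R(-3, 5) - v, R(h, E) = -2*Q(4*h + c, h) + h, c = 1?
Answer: 4301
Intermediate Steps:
R(h, E) = -2 - 9*h (R(h, E) = -2*((4*h + 1) + h) + h = -2*((1 + 4*h) + h) + h = -2*(1 + 5*h) + h = (-2 - 10*h) + h = -2 - 9*h)
A(v) = 25 - v (A(v) = (-2 - 9*(-3)) - v = (-2 + 27) - v = 25 - v)
(29 + 158)*A(2*1) = (29 + 158)*(25 - 2) = 187*(25 - 1*2) = 187*(25 - 2) = 187*23 = 4301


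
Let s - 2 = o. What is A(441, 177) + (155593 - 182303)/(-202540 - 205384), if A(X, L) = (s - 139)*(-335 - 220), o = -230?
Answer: 41544013325/203962 ≈ 2.0369e+5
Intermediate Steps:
s = -228 (s = 2 - 230 = -228)
A(X, L) = 203685 (A(X, L) = (-228 - 139)*(-335 - 220) = -367*(-555) = 203685)
A(441, 177) + (155593 - 182303)/(-202540 - 205384) = 203685 + (155593 - 182303)/(-202540 - 205384) = 203685 - 26710/(-407924) = 203685 - 26710*(-1/407924) = 203685 + 13355/203962 = 41544013325/203962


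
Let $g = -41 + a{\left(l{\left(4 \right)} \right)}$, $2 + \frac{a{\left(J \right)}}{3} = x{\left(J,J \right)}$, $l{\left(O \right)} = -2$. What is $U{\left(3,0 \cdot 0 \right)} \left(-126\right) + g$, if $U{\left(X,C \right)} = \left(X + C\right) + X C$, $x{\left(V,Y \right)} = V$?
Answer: $-431$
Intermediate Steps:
$U{\left(X,C \right)} = C + X + C X$ ($U{\left(X,C \right)} = \left(C + X\right) + C X = C + X + C X$)
$a{\left(J \right)} = -6 + 3 J$
$g = -53$ ($g = -41 + \left(-6 + 3 \left(-2\right)\right) = -41 - 12 = -53$)
$U{\left(3,0 \cdot 0 \right)} \left(-126\right) + g = \left(0 \cdot 0 + 3 + 0 \cdot 0 \cdot 3\right) \left(-126\right) - 53 = \left(0 + 3 + 0 \cdot 3\right) \left(-126\right) - 53 = \left(0 + 3 + 0\right) \left(-126\right) - 53 = 3 \left(-126\right) - 53 = -378 - 53 = -431$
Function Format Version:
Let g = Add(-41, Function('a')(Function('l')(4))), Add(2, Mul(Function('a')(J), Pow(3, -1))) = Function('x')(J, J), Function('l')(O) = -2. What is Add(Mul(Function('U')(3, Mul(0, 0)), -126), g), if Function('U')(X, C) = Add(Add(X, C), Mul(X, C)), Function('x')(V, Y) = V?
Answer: -431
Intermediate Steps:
Function('U')(X, C) = Add(C, X, Mul(C, X)) (Function('U')(X, C) = Add(Add(C, X), Mul(C, X)) = Add(C, X, Mul(C, X)))
Function('a')(J) = Add(-6, Mul(3, J))
g = -53 (g = Add(-41, Add(-6, Mul(3, -2))) = Add(-41, Add(-6, -6)) = Add(-41, -12) = -53)
Add(Mul(Function('U')(3, Mul(0, 0)), -126), g) = Add(Mul(Add(Mul(0, 0), 3, Mul(Mul(0, 0), 3)), -126), -53) = Add(Mul(Add(0, 3, Mul(0, 3)), -126), -53) = Add(Mul(Add(0, 3, 0), -126), -53) = Add(Mul(3, -126), -53) = Add(-378, -53) = -431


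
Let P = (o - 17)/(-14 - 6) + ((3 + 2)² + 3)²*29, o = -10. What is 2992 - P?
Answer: -394907/20 ≈ -19745.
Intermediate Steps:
P = 454747/20 (P = (-10 - 17)/(-14 - 6) + ((3 + 2)² + 3)²*29 = -27/(-20) + (5² + 3)²*29 = -27*(-1/20) + (25 + 3)²*29 = 27/20 + 28²*29 = 27/20 + 784*29 = 27/20 + 22736 = 454747/20 ≈ 22737.)
2992 - P = 2992 - 1*454747/20 = 2992 - 454747/20 = -394907/20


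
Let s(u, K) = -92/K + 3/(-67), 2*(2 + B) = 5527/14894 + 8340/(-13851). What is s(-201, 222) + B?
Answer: -877820286667/340939834884 ≈ -2.5747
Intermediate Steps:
B = -290949553/137531196 (B = -2 + (5527/14894 + 8340/(-13851))/2 = -2 + (5527*(1/14894) + 8340*(-1/13851))/2 = -2 + (5527/14894 - 2780/4617)/2 = -2 + (½)*(-15887161/68765598) = -2 - 15887161/137531196 = -290949553/137531196 ≈ -2.1155)
s(u, K) = -3/67 - 92/K (s(u, K) = -92/K + 3*(-1/67) = -92/K - 3/67 = -3/67 - 92/K)
s(-201, 222) + B = (-3/67 - 92/222) - 290949553/137531196 = (-3/67 - 92*1/222) - 290949553/137531196 = (-3/67 - 46/111) - 290949553/137531196 = -3415/7437 - 290949553/137531196 = -877820286667/340939834884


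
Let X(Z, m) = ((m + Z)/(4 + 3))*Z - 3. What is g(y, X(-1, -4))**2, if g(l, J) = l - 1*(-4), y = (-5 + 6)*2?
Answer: 36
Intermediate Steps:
X(Z, m) = -3 + Z*(Z/7 + m/7) (X(Z, m) = ((Z + m)/7)*Z - 3 = ((Z + m)*(1/7))*Z - 3 = (Z/7 + m/7)*Z - 3 = Z*(Z/7 + m/7) - 3 = -3 + Z*(Z/7 + m/7))
y = 2 (y = 1*2 = 2)
g(l, J) = 4 + l (g(l, J) = l + 4 = 4 + l)
g(y, X(-1, -4))**2 = (4 + 2)**2 = 6**2 = 36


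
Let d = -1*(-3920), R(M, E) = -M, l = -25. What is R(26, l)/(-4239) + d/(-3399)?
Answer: -5509502/4802787 ≈ -1.1471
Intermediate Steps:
d = 3920
R(26, l)/(-4239) + d/(-3399) = -1*26/(-4239) + 3920/(-3399) = -26*(-1/4239) + 3920*(-1/3399) = 26/4239 - 3920/3399 = -5509502/4802787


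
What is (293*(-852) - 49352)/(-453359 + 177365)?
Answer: 149494/137997 ≈ 1.0833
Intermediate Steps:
(293*(-852) - 49352)/(-453359 + 177365) = (-249636 - 49352)/(-275994) = -298988*(-1/275994) = 149494/137997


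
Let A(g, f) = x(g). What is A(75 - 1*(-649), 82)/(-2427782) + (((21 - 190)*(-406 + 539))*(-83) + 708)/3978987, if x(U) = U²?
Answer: 1222638814553/4830056508417 ≈ 0.25313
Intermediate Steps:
A(g, f) = g²
A(75 - 1*(-649), 82)/(-2427782) + (((21 - 190)*(-406 + 539))*(-83) + 708)/3978987 = (75 - 1*(-649))²/(-2427782) + (((21 - 190)*(-406 + 539))*(-83) + 708)/3978987 = (75 + 649)²*(-1/2427782) + (-169*133*(-83) + 708)*(1/3978987) = 724²*(-1/2427782) + (-22477*(-83) + 708)*(1/3978987) = 524176*(-1/2427782) + (1865591 + 708)*(1/3978987) = -262088/1213891 + 1866299*(1/3978987) = -262088/1213891 + 1866299/3978987 = 1222638814553/4830056508417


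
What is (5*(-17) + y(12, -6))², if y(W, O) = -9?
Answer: 8836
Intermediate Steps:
(5*(-17) + y(12, -6))² = (5*(-17) - 9)² = (-85 - 9)² = (-94)² = 8836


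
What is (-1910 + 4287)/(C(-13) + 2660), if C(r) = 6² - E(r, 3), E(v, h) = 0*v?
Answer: 2377/2696 ≈ 0.88168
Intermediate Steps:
E(v, h) = 0
C(r) = 36 (C(r) = 6² - 1*0 = 36 + 0 = 36)
(-1910 + 4287)/(C(-13) + 2660) = (-1910 + 4287)/(36 + 2660) = 2377/2696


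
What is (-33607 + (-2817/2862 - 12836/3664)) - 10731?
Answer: -6458217257/145644 ≈ -44343.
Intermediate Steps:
(-33607 + (-2817/2862 - 12836/3664)) - 10731 = (-33607 + (-2817*1/2862 - 12836*1/3664)) - 10731 = (-33607 + (-313/318 - 3209/916)) - 10731 = (-33607 - 653585/145644) - 10731 = -4895311493/145644 - 10731 = -6458217257/145644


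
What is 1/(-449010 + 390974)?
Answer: -1/58036 ≈ -1.7231e-5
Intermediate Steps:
1/(-449010 + 390974) = 1/(-58036) = -1/58036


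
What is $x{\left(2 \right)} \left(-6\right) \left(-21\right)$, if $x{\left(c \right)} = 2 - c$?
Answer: $0$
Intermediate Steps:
$x{\left(2 \right)} \left(-6\right) \left(-21\right) = \left(2 - 2\right) \left(-6\right) \left(-21\right) = 0 \left(-6\right) \left(-21\right) = 0 \left(-21\right) = 0$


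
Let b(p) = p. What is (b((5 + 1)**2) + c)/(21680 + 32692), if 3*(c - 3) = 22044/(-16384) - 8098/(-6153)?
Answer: 2947974721/4110961655808 ≈ 0.00071710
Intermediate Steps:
c = 226084417/75608064 (c = 3 + (22044/(-16384) - 8098/(-6153))/3 = 3 + (22044*(-1/16384) - 8098*(-1/6153))/3 = 3 + (-5511/4096 + 8098/6153)/3 = 3 + (1/3)*(-739775/25202688) = 3 - 739775/75608064 = 226084417/75608064 ≈ 2.9902)
(b((5 + 1)**2) + c)/(21680 + 32692) = ((5 + 1)**2 + 226084417/75608064)/(21680 + 32692) = (6**2 + 226084417/75608064)/54372 = (36 + 226084417/75608064)*(1/54372) = (2947974721/75608064)*(1/54372) = 2947974721/4110961655808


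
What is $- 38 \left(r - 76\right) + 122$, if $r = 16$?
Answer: $2402$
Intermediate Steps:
$- 38 \left(r - 76\right) + 122 = - 38 \left(16 - 76\right) + 122 = \left(-38\right) \left(-60\right) + 122 = 2280 + 122 = 2402$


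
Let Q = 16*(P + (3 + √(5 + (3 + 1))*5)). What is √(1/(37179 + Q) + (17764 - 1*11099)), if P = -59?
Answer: 2*√2222660086827/36523 ≈ 81.639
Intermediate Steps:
Q = -656 (Q = 16*(-59 + (3 + √(5 + (3 + 1))*5)) = 16*(-59 + (3 + √(5 + 4)*5)) = 16*(-59 + (3 + √9*5)) = 16*(-59 + (3 + 3*5)) = 16*(-59 + (3 + 15)) = 16*(-59 + 18) = 16*(-41) = -656)
√(1/(37179 + Q) + (17764 - 1*11099)) = √(1/(37179 - 656) + (17764 - 1*11099)) = √(1/36523 + (17764 - 11099)) = √(1/36523 + 6665) = √(243425796/36523) = 2*√2222660086827/36523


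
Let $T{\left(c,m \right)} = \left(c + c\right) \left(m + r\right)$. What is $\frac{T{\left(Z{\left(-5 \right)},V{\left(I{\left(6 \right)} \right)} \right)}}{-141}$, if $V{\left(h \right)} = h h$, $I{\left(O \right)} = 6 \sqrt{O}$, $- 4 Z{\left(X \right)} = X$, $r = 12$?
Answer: $- \frac{190}{47} \approx -4.0426$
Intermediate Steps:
$Z{\left(X \right)} = - \frac{X}{4}$
$V{\left(h \right)} = h^{2}$
$T{\left(c,m \right)} = 2 c \left(12 + m\right)$ ($T{\left(c,m \right)} = \left(c + c\right) \left(m + 12\right) = 2 c \left(12 + m\right)$)
$\frac{T{\left(Z{\left(-5 \right)},V{\left(I{\left(6 \right)} \right)} \right)}}{-141} = \frac{2 \left(\left(- \frac{1}{4}\right) \left(-5\right)\right) \left(12 + \left(6 \sqrt{6}\right)^{2}\right)}{-141} = 2 \cdot \frac{5}{4} \left(12 + 216\right) \left(- \frac{1}{141}\right) = 2 \cdot \frac{5}{4} \cdot 228 \left(- \frac{1}{141}\right) = 570 \left(- \frac{1}{141}\right) = - \frac{190}{47}$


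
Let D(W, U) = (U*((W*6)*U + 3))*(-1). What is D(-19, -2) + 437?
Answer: 899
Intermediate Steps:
D(W, U) = -U*(3 + 6*U*W) (D(W, U) = (U*((6*W)*U + 3))*(-1) = (U*(6*U*W + 3))*(-1) = (U*(3 + 6*U*W))*(-1) = -U*(3 + 6*U*W))
D(-19, -2) + 437 = -3*(-2)*(1 + 2*(-2)*(-19)) + 437 = -3*(-2)*(1 + 76) + 437 = -3*(-2)*77 + 437 = 462 + 437 = 899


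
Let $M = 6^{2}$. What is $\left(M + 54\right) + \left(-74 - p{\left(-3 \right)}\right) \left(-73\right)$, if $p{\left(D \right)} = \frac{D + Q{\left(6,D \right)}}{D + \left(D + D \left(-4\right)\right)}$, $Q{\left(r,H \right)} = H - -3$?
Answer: $\frac{10911}{2} \approx 5455.5$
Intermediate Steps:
$M = 36$
$Q{\left(r,H \right)} = 3 + H$ ($Q{\left(r,H \right)} = H + 3 = 3 + H$)
$p{\left(D \right)} = - \frac{3 + 2 D}{2 D}$ ($p{\left(D \right)} = \frac{D + \left(3 + D\right)}{D + \left(D + D \left(-4\right)\right)} = \frac{3 + 2 D}{D + \left(D - 4 D\right)} = \frac{3 + 2 D}{D - 3 D} = \frac{3 + 2 D}{\left(-2\right) D} = \left(3 + 2 D\right) \left(- \frac{1}{2 D}\right) = - \frac{3 + 2 D}{2 D}$)
$\left(M + 54\right) + \left(-74 - p{\left(-3 \right)}\right) \left(-73\right) = \left(36 + 54\right) + \left(-74 - \frac{- \frac{3}{2} - -3}{-3}\right) \left(-73\right) = 90 + \left(-74 - - \frac{- \frac{3}{2} + 3}{3}\right) \left(-73\right) = 90 + \left(-74 - \left(- \frac{1}{3}\right) \frac{3}{2}\right) \left(-73\right) = 90 + \left(-74 - - \frac{1}{2}\right) \left(-73\right) = 90 + \left(-74 + \frac{1}{2}\right) \left(-73\right) = 90 - - \frac{10731}{2} = 90 + \frac{10731}{2} = \frac{10911}{2}$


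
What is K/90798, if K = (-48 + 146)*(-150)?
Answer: -2450/15133 ≈ -0.16190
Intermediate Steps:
K = -14700 (K = 98*(-150) = -14700)
K/90798 = -14700/90798 = -14700*1/90798 = -2450/15133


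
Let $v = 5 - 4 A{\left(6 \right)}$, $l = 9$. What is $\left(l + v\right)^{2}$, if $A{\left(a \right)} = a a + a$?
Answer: $23716$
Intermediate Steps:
$A{\left(a \right)} = a + a^{2}$ ($A{\left(a \right)} = a^{2} + a = a + a^{2}$)
$v = -163$ ($v = 5 - 4 \cdot 6 \left(1 + 6\right) = 5 - 4 \cdot 6 \cdot 7 = 5 - 168 = -163$)
$\left(l + v\right)^{2} = \left(9 - 163\right)^{2} = \left(-154\right)^{2} = 23716$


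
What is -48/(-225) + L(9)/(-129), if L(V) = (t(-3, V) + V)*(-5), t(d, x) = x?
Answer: 2938/3225 ≈ 0.91101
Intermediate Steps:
L(V) = -10*V (L(V) = (V + V)*(-5) = (2*V)*(-5) = -10*V)
-48/(-225) + L(9)/(-129) = -48/(-225) - 10*9/(-129) = -48*(-1/225) - 90*(-1/129) = 16/75 + 30/43 = 2938/3225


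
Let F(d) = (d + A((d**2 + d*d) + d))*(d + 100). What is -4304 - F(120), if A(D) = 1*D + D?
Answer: -12755504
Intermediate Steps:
A(D) = 2*D (A(D) = D + D = 2*D)
F(d) = (100 + d)*(3*d + 4*d**2) (F(d) = (d + 2*((d**2 + d*d) + d))*(d + 100) = (d + 2*((d**2 + d**2) + d))*(100 + d) = (d + 2*(2*d**2 + d))*(100 + d) = (d + 2*(d + 2*d**2))*(100 + d) = (d + (2*d + 4*d**2))*(100 + d) = (3*d + 4*d**2)*(100 + d) = (100 + d)*(3*d + 4*d**2))
-4304 - F(120) = -4304 - 120*(300 + 4*120**2 + 403*120) = -4304 - 120*(300 + 4*14400 + 48360) = -4304 - 120*(300 + 57600 + 48360) = -4304 - 120*106260 = -4304 - 1*12751200 = -4304 - 12751200 = -12755504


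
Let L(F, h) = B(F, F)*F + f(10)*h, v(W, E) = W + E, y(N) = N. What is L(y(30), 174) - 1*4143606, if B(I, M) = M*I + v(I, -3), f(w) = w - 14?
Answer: -4116492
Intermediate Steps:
v(W, E) = E + W
f(w) = -14 + w
B(I, M) = -3 + I + I*M (B(I, M) = M*I + (-3 + I) = I*M + (-3 + I) = -3 + I + I*M)
L(F, h) = -4*h + F*(-3 + F + F**2) (L(F, h) = (-3 + F + F*F)*F + (-14 + 10)*h = (-3 + F + F**2)*F - 4*h = F*(-3 + F + F**2) - 4*h = -4*h + F*(-3 + F + F**2))
L(y(30), 174) - 1*4143606 = (-4*174 + 30*(-3 + 30 + 30**2)) - 1*4143606 = (-696 + 30*(-3 + 30 + 900)) - 4143606 = (-696 + 30*927) - 4143606 = (-696 + 27810) - 4143606 = 27114 - 4143606 = -4116492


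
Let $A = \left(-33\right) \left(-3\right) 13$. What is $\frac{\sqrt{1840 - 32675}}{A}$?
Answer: $\frac{i \sqrt{30835}}{1287} \approx 0.13644 i$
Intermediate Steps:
$A = 1287$ ($A = 99 \cdot 13 = 1287$)
$\frac{\sqrt{1840 - 32675}}{A} = \frac{\sqrt{1840 - 32675}}{1287} = \sqrt{-30835} \cdot \frac{1}{1287} = i \sqrt{30835} \cdot \frac{1}{1287} = \frac{i \sqrt{30835}}{1287}$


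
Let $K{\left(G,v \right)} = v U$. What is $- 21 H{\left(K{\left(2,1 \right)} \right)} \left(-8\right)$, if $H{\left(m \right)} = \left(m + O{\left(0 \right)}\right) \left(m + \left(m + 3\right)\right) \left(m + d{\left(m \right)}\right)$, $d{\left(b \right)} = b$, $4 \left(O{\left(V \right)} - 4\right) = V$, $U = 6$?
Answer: $302400$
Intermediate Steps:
$O{\left(V \right)} = 4 + \frac{V}{4}$
$K{\left(G,v \right)} = 6 v$ ($K{\left(G,v \right)} = v 6 = 6 v$)
$H{\left(m \right)} = 2 m \left(3 + 2 m\right) \left(4 + m\right)$ ($H{\left(m \right)} = \left(m + \left(4 + \frac{1}{4} \cdot 0\right)\right) \left(m + \left(m + 3\right)\right) \left(m + m\right) = \left(m + \left(4 + 0\right)\right) \left(m + \left(3 + m\right)\right) 2 m = \left(m + 4\right) \left(3 + 2 m\right) 2 m = \left(4 + m\right) \left(3 + 2 m\right) 2 m = \left(3 + 2 m\right) \left(4 + m\right) 2 m = 2 m \left(3 + 2 m\right) \left(4 + m\right)$)
$- 21 H{\left(K{\left(2,1 \right)} \right)} \left(-8\right) = - 21 \cdot 2 \cdot 6 \cdot 1 \left(12 + 2 \left(6 \cdot 1\right)^{2} + 11 \cdot 6 \cdot 1\right) \left(-8\right) = - 21 \cdot 2 \cdot 6 \left(12 + 2 \cdot 6^{2} + 11 \cdot 6\right) \left(-8\right) = - 21 \cdot 2 \cdot 6 \left(12 + 2 \cdot 36 + 66\right) \left(-8\right) = - 21 \cdot 2 \cdot 6 \left(12 + 72 + 66\right) \left(-8\right) = - 21 \cdot 2 \cdot 6 \cdot 150 \left(-8\right) = \left(-21\right) 1800 \left(-8\right) = \left(-37800\right) \left(-8\right) = 302400$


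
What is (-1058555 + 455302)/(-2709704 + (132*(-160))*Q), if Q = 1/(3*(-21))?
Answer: 12668313/56896744 ≈ 0.22265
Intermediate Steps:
Q = -1/63 (Q = 1/(-63) = -1/63 ≈ -0.015873)
(-1058555 + 455302)/(-2709704 + (132*(-160))*Q) = (-1058555 + 455302)/(-2709704 + (132*(-160))*(-1/63)) = -603253/(-2709704 - 21120*(-1/63)) = -603253/(-2709704 + 7040/21) = -603253/(-56896744/21) = -603253*(-21/56896744) = 12668313/56896744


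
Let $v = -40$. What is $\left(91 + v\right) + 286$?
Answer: $337$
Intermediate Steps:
$\left(91 + v\right) + 286 = \left(91 - 40\right) + 286 = 51 + 286 = 337$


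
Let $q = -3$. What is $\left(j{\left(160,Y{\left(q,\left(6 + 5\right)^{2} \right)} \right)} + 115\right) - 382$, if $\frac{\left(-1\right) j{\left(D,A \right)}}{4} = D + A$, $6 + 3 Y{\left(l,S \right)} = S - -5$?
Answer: $-1067$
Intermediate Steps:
$Y{\left(l,S \right)} = - \frac{1}{3} + \frac{S}{3}$ ($Y{\left(l,S \right)} = -2 + \frac{S - -5}{3} = -2 + \frac{S + 5}{3} = -2 + \frac{5 + S}{3} = -2 + \left(\frac{5}{3} + \frac{S}{3}\right) = - \frac{1}{3} + \frac{S}{3}$)
$j{\left(D,A \right)} = - 4 A - 4 D$ ($j{\left(D,A \right)} = - 4 \left(D + A\right) = - 4 \left(A + D\right) = - 4 A - 4 D$)
$\left(j{\left(160,Y{\left(q,\left(6 + 5\right)^{2} \right)} \right)} + 115\right) - 382 = \left(\left(- 4 \left(- \frac{1}{3} + \frac{\left(6 + 5\right)^{2}}{3}\right) - 640\right) + 115\right) - 382 = \left(\left(- 4 \left(- \frac{1}{3} + \frac{11^{2}}{3}\right) - 640\right) + 115\right) - 382 = \left(\left(- 4 \left(- \frac{1}{3} + \frac{1}{3} \cdot 121\right) - 640\right) + 115\right) - 382 = \left(\left(- 4 \left(- \frac{1}{3} + \frac{121}{3}\right) - 640\right) + 115\right) - 382 = \left(\left(\left(-4\right) 40 - 640\right) + 115\right) - 382 = \left(\left(-160 - 640\right) + 115\right) - 382 = \left(-800 + 115\right) - 382 = -685 - 382 = -1067$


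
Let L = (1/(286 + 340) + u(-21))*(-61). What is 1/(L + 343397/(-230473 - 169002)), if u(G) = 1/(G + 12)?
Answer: 2250642150/13100341877 ≈ 0.17180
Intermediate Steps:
u(G) = 1/(12 + G)
L = 37637/5634 (L = (1/(286 + 340) + 1/(12 - 21))*(-61) = (1/626 + 1/(-9))*(-61) = (1/626 - ⅑)*(-61) = -617/5634*(-61) = 37637/5634 ≈ 6.6803)
1/(L + 343397/(-230473 - 169002)) = 1/(37637/5634 + 343397/(-230473 - 169002)) = 1/(37637/5634 + 343397/(-399475)) = 1/(37637/5634 + 343397*(-1/399475)) = 1/(37637/5634 - 343397/399475) = 1/(13100341877/2250642150) = 2250642150/13100341877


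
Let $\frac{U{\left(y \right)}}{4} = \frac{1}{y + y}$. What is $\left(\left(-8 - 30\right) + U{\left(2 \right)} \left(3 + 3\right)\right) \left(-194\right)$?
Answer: $6208$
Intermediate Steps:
$U{\left(y \right)} = \frac{2}{y}$ ($U{\left(y \right)} = \frac{4}{y + y} = \frac{4}{2 y} = 4 \frac{1}{2 y} = \frac{2}{y}$)
$\left(\left(-8 - 30\right) + U{\left(2 \right)} \left(3 + 3\right)\right) \left(-194\right) = \left(\left(-8 - 30\right) + \frac{2}{2} \left(3 + 3\right)\right) \left(-194\right) = \left(\left(-8 - 30\right) + 2 \cdot \frac{1}{2} \cdot 6\right) \left(-194\right) = \left(-38 + 1 \cdot 6\right) \left(-194\right) = \left(-38 + 6\right) \left(-194\right) = \left(-32\right) \left(-194\right) = 6208$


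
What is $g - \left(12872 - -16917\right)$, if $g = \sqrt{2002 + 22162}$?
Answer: $-29789 + 2 \sqrt{6041} \approx -29634.0$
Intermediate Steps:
$g = 2 \sqrt{6041}$ ($g = \sqrt{24164} = 2 \sqrt{6041} \approx 155.45$)
$g - \left(12872 - -16917\right) = 2 \sqrt{6041} - \left(12872 - -16917\right) = 2 \sqrt{6041} - \left(12872 + 16917\right) = 2 \sqrt{6041} - 29789 = -29789 + 2 \sqrt{6041}$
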